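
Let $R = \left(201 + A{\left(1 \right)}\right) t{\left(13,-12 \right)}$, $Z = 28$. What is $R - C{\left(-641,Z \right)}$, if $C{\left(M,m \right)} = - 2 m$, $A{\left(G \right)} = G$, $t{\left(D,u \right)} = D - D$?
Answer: $56$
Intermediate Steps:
$t{\left(D,u \right)} = 0$
$R = 0$ ($R = \left(201 + 1\right) 0 = 202 \cdot 0 = 0$)
$R - C{\left(-641,Z \right)} = 0 - \left(-2\right) 28 = 0 - -56 = 0 + 56 = 56$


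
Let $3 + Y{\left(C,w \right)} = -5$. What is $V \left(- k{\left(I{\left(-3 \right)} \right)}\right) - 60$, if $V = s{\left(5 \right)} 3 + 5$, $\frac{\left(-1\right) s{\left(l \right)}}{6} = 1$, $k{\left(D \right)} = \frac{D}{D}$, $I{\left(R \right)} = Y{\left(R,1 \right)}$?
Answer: $-47$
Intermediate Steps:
$Y{\left(C,w \right)} = -8$ ($Y{\left(C,w \right)} = -3 - 5 = -8$)
$I{\left(R \right)} = -8$
$k{\left(D \right)} = 1$
$s{\left(l \right)} = -6$ ($s{\left(l \right)} = \left(-6\right) 1 = -6$)
$V = -13$ ($V = \left(-6\right) 3 + 5 = -18 + 5 = -13$)
$V \left(- k{\left(I{\left(-3 \right)} \right)}\right) - 60 = - 13 \left(\left(-1\right) 1\right) - 60 = \left(-13\right) \left(-1\right) - 60 = 13 - 60 = -47$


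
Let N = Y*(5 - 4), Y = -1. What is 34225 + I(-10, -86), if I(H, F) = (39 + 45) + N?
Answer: 34308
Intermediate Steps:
N = -1 (N = -(5 - 4) = -1*1 = -1)
I(H, F) = 83 (I(H, F) = (39 + 45) - 1 = 84 - 1 = 83)
34225 + I(-10, -86) = 34225 + 83 = 34308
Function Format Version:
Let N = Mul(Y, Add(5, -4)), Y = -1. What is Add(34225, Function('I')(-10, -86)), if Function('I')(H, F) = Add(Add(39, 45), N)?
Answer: 34308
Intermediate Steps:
N = -1 (N = Mul(-1, Add(5, -4)) = Mul(-1, 1) = -1)
Function('I')(H, F) = 83 (Function('I')(H, F) = Add(Add(39, 45), -1) = Add(84, -1) = 83)
Add(34225, Function('I')(-10, -86)) = Add(34225, 83) = 34308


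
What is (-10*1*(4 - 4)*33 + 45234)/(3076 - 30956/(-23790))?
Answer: 38432745/2614607 ≈ 14.699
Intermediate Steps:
(-10*1*(4 - 4)*33 + 45234)/(3076 - 30956/(-23790)) = (-10*1*0*33 + 45234)/(3076 - 30956*(-1/23790)) = (-10*0*33 + 45234)/(3076 + 15478/11895) = (-2*0*33 + 45234)/(36604498/11895) = (0*33 + 45234)*(11895/36604498) = (0 + 45234)*(11895/36604498) = 45234*(11895/36604498) = 38432745/2614607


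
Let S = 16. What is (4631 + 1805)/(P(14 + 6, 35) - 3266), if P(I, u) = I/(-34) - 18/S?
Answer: -875296/444409 ≈ -1.9696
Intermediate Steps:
P(I, u) = -9/8 - I/34 (P(I, u) = I/(-34) - 18/16 = I*(-1/34) - 18*1/16 = -I/34 - 9/8 = -9/8 - I/34)
(4631 + 1805)/(P(14 + 6, 35) - 3266) = (4631 + 1805)/((-9/8 - (14 + 6)/34) - 3266) = 6436/((-9/8 - 1/34*20) - 3266) = 6436/((-9/8 - 10/17) - 3266) = 6436/(-233/136 - 3266) = 6436/(-444409/136) = 6436*(-136/444409) = -875296/444409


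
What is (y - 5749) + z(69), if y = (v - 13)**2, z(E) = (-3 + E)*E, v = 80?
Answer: 3294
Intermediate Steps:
z(E) = E*(-3 + E)
y = 4489 (y = (80 - 13)**2 = 67**2 = 4489)
(y - 5749) + z(69) = (4489 - 5749) + 69*(-3 + 69) = -1260 + 69*66 = -1260 + 4554 = 3294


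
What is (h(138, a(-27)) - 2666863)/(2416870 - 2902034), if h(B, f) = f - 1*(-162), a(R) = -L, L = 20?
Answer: 2666721/485164 ≈ 5.4965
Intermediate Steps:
a(R) = -20 (a(R) = -1*20 = -20)
h(B, f) = 162 + f (h(B, f) = f + 162 = 162 + f)
(h(138, a(-27)) - 2666863)/(2416870 - 2902034) = ((162 - 20) - 2666863)/(2416870 - 2902034) = (142 - 2666863)/(-485164) = -2666721*(-1/485164) = 2666721/485164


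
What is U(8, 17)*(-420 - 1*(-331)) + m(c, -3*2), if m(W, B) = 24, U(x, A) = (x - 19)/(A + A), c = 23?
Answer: 1795/34 ≈ 52.794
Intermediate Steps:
U(x, A) = (-19 + x)/(2*A) (U(x, A) = (-19 + x)/((2*A)) = (-19 + x)*(1/(2*A)) = (-19 + x)/(2*A))
U(8, 17)*(-420 - 1*(-331)) + m(c, -3*2) = ((½)*(-19 + 8)/17)*(-420 - 1*(-331)) + 24 = ((½)*(1/17)*(-11))*(-420 + 331) + 24 = -11/34*(-89) + 24 = 979/34 + 24 = 1795/34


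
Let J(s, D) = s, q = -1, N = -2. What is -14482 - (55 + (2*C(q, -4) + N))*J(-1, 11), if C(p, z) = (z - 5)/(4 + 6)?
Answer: -72154/5 ≈ -14431.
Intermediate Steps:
C(p, z) = -½ + z/10 (C(p, z) = (-5 + z)/10 = (-5 + z)*(⅒) = -½ + z/10)
-14482 - (55 + (2*C(q, -4) + N))*J(-1, 11) = -14482 - (55 + (2*(-½ + (⅒)*(-4)) - 2))*(-1) = -14482 - (55 + (2*(-½ - ⅖) - 2))*(-1) = -14482 - (55 + (2*(-9/10) - 2))*(-1) = -14482 - (55 + (-9/5 - 2))*(-1) = -14482 - (55 - 19/5)*(-1) = -14482 - 256*(-1)/5 = -14482 - 1*(-256/5) = -14482 + 256/5 = -72154/5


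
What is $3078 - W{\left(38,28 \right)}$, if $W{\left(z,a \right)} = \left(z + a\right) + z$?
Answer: $2974$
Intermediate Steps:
$W{\left(z,a \right)} = a + 2 z$ ($W{\left(z,a \right)} = \left(a + z\right) + z = a + 2 z$)
$3078 - W{\left(38,28 \right)} = 3078 - \left(28 + 2 \cdot 38\right) = 3078 - \left(28 + 76\right) = 3078 - 104 = 2974$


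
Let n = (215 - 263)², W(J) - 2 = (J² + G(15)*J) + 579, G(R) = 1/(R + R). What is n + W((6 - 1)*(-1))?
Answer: 17459/6 ≈ 2909.8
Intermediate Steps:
G(R) = 1/(2*R)
W(J) = 581 + J² + J/30 (W(J) = 2 + ((J² + ((½)/15)*J) + 579) = 2 + ((J² + ((½)*(1/15))*J) + 579) = 2 + ((J² + J/30) + 579) = 2 + (579 + J² + J/30) = 581 + J² + J/30)
n = 2304 (n = (-48)² = 2304)
n + W((6 - 1)*(-1)) = 2304 + (581 + ((6 - 1)*(-1))² + ((6 - 1)*(-1))/30) = 2304 + (581 + (5*(-1))² + (5*(-1))/30) = 2304 + (581 + (-5)² + (1/30)*(-5)) = 2304 + (581 + 25 - ⅙) = 2304 + 3635/6 = 17459/6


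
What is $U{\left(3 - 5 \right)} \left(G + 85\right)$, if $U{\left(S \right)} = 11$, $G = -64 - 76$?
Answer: $-605$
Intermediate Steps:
$G = -140$ ($G = -64 - 76 = -140$)
$U{\left(3 - 5 \right)} \left(G + 85\right) = 11 \left(-140 + 85\right) = 11 \left(-55\right) = -605$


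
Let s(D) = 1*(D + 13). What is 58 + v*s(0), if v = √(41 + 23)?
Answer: 162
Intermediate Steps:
v = 8 (v = √64 = 8)
s(D) = 13 + D (s(D) = 1*(13 + D) = 13 + D)
58 + v*s(0) = 58 + 8*(13 + 0) = 58 + 8*13 = 58 + 104 = 162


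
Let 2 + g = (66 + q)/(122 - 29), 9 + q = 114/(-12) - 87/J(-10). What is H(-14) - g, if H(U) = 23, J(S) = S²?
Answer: 227837/9300 ≈ 24.499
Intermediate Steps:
q = -1937/100 (q = -9 + (114/(-12) - 87/((-10)²)) = -9 + (114*(-1/12) - 87/100) = -9 + (-19/2 - 87*1/100) = -9 + (-19/2 - 87/100) = -9 - 1037/100 = -1937/100 ≈ -19.370)
g = -13937/9300 (g = -2 + (66 - 1937/100)/(122 - 29) = -2 + (4663/100)/93 = -2 + (4663/100)*(1/93) = -2 + 4663/9300 = -13937/9300 ≈ -1.4986)
H(-14) - g = 23 - 1*(-13937/9300) = 23 + 13937/9300 = 227837/9300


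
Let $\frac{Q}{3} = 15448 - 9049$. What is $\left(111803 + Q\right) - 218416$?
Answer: $-87416$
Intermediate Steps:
$Q = 19197$ ($Q = 3 \left(15448 - 9049\right) = 3 \cdot 6399 = 19197$)
$\left(111803 + Q\right) - 218416 = \left(111803 + 19197\right) - 218416 = 131000 - 218416 = -87416$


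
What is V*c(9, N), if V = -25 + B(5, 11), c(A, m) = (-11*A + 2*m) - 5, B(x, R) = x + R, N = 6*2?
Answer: 720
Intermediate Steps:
N = 12
B(x, R) = R + x
c(A, m) = -5 - 11*A + 2*m
V = -9 (V = -25 + (11 + 5) = -25 + 16 = -9)
V*c(9, N) = -9*(-5 - 11*9 + 2*12) = -9*(-5 - 99 + 24) = -9*(-80) = 720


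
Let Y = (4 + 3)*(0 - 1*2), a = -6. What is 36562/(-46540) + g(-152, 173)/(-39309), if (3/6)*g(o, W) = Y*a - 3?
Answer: -240792523/304906810 ≈ -0.78973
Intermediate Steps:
Y = -14 (Y = 7*(0 - 2) = 7*(-2) = -14)
g(o, W) = 162 (g(o, W) = 2*(-14*(-6) - 3) = 2*(84 - 3) = 2*81 = 162)
36562/(-46540) + g(-152, 173)/(-39309) = 36562/(-46540) + 162/(-39309) = 36562*(-1/46540) + 162*(-1/39309) = -18281/23270 - 54/13103 = -240792523/304906810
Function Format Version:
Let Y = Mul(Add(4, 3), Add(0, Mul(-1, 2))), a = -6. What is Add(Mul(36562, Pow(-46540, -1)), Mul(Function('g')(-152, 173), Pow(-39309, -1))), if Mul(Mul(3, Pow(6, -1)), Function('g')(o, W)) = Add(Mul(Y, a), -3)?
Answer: Rational(-240792523, 304906810) ≈ -0.78973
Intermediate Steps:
Y = -14 (Y = Mul(7, Add(0, -2)) = Mul(7, -2) = -14)
Function('g')(o, W) = 162 (Function('g')(o, W) = Mul(2, Add(Mul(-14, -6), -3)) = Mul(2, Add(84, -3)) = Mul(2, 81) = 162)
Add(Mul(36562, Pow(-46540, -1)), Mul(Function('g')(-152, 173), Pow(-39309, -1))) = Add(Mul(36562, Pow(-46540, -1)), Mul(162, Pow(-39309, -1))) = Add(Mul(36562, Rational(-1, 46540)), Mul(162, Rational(-1, 39309))) = Add(Rational(-18281, 23270), Rational(-54, 13103)) = Rational(-240792523, 304906810)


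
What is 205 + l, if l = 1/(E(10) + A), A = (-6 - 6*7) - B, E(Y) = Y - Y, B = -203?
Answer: 31776/155 ≈ 205.01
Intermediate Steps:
E(Y) = 0
A = 155 (A = (-6 - 6*7) - 1*(-203) = (-6 - 42) + 203 = -48 + 203 = 155)
l = 1/155 (l = 1/(0 + 155) = 1/155 ≈ 0.0064516)
205 + l = 205 + 1/155 = 31776/155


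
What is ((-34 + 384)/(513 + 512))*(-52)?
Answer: -728/41 ≈ -17.756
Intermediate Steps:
((-34 + 384)/(513 + 512))*(-52) = (350/1025)*(-52) = (350*(1/1025))*(-52) = (14/41)*(-52) = -728/41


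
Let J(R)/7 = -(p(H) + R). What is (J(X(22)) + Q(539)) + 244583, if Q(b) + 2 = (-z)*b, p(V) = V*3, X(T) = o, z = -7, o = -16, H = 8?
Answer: 248298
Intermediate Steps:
X(T) = -16
p(V) = 3*V
Q(b) = -2 + 7*b (Q(b) = -2 + (-1*(-7))*b = -2 + 7*b)
J(R) = -168 - 7*R (J(R) = 7*(-(3*8 + R)) = 7*(-(24 + R)) = 7*(-24 - R) = -168 - 7*R)
(J(X(22)) + Q(539)) + 244583 = ((-168 - 7*(-16)) + (-2 + 7*539)) + 244583 = ((-168 + 112) + (-2 + 3773)) + 244583 = (-56 + 3771) + 244583 = 3715 + 244583 = 248298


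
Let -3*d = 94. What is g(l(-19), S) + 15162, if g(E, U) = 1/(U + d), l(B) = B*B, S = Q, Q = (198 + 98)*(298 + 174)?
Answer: 6353514807/419042 ≈ 15162.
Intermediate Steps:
d = -94/3 (d = -⅓*94 = -94/3 ≈ -31.333)
Q = 139712 (Q = 296*472 = 139712)
S = 139712
l(B) = B²
g(E, U) = 1/(-94/3 + U) (g(E, U) = 1/(U - 94/3) = 1/(-94/3 + U))
g(l(-19), S) + 15162 = 3/(-94 + 3*139712) + 15162 = 3/(-94 + 419136) + 15162 = 3/419042 + 15162 = 6353514807/419042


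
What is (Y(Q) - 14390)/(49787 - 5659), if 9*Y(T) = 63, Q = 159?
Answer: -14383/44128 ≈ -0.32594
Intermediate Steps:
Y(T) = 7 (Y(T) = (1/9)*63 = 7)
(Y(Q) - 14390)/(49787 - 5659) = (7 - 14390)/(49787 - 5659) = -14383/44128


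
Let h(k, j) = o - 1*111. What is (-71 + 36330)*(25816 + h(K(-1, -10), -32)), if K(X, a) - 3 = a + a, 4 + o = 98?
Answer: 935445941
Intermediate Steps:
o = 94 (o = -4 + 98 = 94)
K(X, a) = 3 + 2*a (K(X, a) = 3 + (a + a) = 3 + 2*a)
h(k, j) = -17 (h(k, j) = 94 - 1*111 = 94 - 111 = -17)
(-71 + 36330)*(25816 + h(K(-1, -10), -32)) = (-71 + 36330)*(25816 - 17) = 36259*25799 = 935445941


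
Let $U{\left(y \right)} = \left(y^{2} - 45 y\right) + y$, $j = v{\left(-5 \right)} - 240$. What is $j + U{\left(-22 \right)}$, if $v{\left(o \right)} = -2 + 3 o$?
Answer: $1195$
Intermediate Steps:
$j = -257$ ($j = \left(-2 + 3 \left(-5\right)\right) - 240 = \left(-2 - 15\right) - 240 = -17 - 240 = -257$)
$U{\left(y \right)} = y^{2} - 44 y$
$j + U{\left(-22 \right)} = -257 - 22 \left(-44 - 22\right) = -257 - -1452 = -257 + 1452 = 1195$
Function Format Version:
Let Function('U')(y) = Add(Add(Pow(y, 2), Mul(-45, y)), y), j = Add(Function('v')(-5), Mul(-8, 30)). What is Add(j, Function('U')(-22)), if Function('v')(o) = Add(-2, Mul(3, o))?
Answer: 1195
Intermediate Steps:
j = -257 (j = Add(Add(-2, Mul(3, -5)), Mul(-8, 30)) = Add(Add(-2, -15), -240) = Add(-17, -240) = -257)
Function('U')(y) = Add(Pow(y, 2), Mul(-44, y))
Add(j, Function('U')(-22)) = Add(-257, Mul(-22, Add(-44, -22))) = Add(-257, Mul(-22, -66)) = Add(-257, 1452) = 1195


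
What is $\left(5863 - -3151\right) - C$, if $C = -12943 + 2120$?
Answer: $19837$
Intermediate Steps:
$C = -10823$
$\left(5863 - -3151\right) - C = \left(5863 - -3151\right) - -10823 = \left(5863 + 3151\right) + 10823 = 9014 + 10823 = 19837$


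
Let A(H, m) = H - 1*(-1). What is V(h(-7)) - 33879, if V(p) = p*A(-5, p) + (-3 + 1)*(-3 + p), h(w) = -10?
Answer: -33813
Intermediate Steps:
A(H, m) = 1 + H (A(H, m) = H + 1 = 1 + H)
V(p) = 6 - 6*p (V(p) = p*(1 - 5) + (-3 + 1)*(-3 + p) = p*(-4) - 2*(-3 + p) = -4*p + (6 - 2*p) = 6 - 6*p)
V(h(-7)) - 33879 = (6 - 6*(-10)) - 33879 = (6 + 60) - 33879 = 66 - 33879 = -33813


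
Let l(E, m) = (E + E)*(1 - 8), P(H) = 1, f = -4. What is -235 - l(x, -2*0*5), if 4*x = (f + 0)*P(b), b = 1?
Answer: -249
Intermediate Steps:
x = -1 (x = ((-4 + 0)*1)/4 = (-4*1)/4 = (1/4)*(-4) = -1)
l(E, m) = -14*E (l(E, m) = (2*E)*(-7) = -14*E)
-235 - l(x, -2*0*5) = -235 - (-14)*(-1) = -235 - 1*14 = -235 - 14 = -249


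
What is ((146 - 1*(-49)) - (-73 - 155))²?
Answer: 178929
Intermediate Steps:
((146 - 1*(-49)) - (-73 - 155))² = ((146 + 49) - 1*(-228))² = (195 + 228)² = 423² = 178929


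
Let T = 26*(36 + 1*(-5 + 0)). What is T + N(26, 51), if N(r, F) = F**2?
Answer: 3407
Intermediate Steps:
T = 806 (T = 26*(36 + 1*(-5)) = 26*(36 - 5) = 26*31 = 806)
T + N(26, 51) = 806 + 51**2 = 806 + 2601 = 3407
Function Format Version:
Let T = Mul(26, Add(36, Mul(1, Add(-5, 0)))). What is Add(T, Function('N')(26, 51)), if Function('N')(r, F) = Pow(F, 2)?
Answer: 3407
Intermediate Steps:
T = 806 (T = Mul(26, Add(36, Mul(1, -5))) = Mul(26, Add(36, -5)) = Mul(26, 31) = 806)
Add(T, Function('N')(26, 51)) = Add(806, Pow(51, 2)) = Add(806, 2601) = 3407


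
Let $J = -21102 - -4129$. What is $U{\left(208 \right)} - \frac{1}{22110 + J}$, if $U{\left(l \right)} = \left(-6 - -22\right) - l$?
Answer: $- \frac{986305}{5137} \approx -192.0$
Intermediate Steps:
$J = -16973$ ($J = -21102 + 4129 = -16973$)
$U{\left(l \right)} = 16 - l$ ($U{\left(l \right)} = \left(-6 + 22\right) - l = 16 - l$)
$U{\left(208 \right)} - \frac{1}{22110 + J} = \left(16 - 208\right) - \frac{1}{22110 - 16973} = \left(16 - 208\right) - \frac{1}{5137} = -192 - \frac{1}{5137} = - \frac{986305}{5137}$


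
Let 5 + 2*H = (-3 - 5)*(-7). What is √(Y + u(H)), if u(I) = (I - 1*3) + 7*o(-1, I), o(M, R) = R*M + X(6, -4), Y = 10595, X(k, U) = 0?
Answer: √10439 ≈ 102.17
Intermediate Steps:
H = 51/2 (H = -5/2 + ((-3 - 5)*(-7))/2 = -5/2 + (-8*(-7))/2 = -5/2 + (½)*56 = -5/2 + 28 = 51/2 ≈ 25.500)
o(M, R) = M*R (o(M, R) = R*M + 0 = M*R + 0 = M*R)
u(I) = -3 - 6*I (u(I) = (I - 1*3) + 7*(-I) = (I - 3) - 7*I = (-3 + I) - 7*I = -3 - 6*I)
√(Y + u(H)) = √(10595 + (-3 - 6*51/2)) = √(10595 + (-3 - 153)) = √(10595 - 156) = √10439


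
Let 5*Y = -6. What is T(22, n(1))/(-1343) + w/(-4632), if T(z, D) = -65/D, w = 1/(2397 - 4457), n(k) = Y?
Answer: -172284219/4271599520 ≈ -0.040332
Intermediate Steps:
Y = -6/5 (Y = (⅕)*(-6) = -6/5 ≈ -1.2000)
n(k) = -6/5
w = -1/2060 (w = 1/(-2060) = -1/2060 ≈ -0.00048544)
T(22, n(1))/(-1343) + w/(-4632) = -65/(-6/5)/(-1343) - 1/2060/(-4632) = -65*(-⅚)*(-1/1343) - 1/2060*(-1/4632) = (325/6)*(-1/1343) + 1/9541920 = -325/8058 + 1/9541920 = -172284219/4271599520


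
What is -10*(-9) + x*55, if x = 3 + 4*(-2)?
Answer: -185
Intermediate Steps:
x = -5 (x = 3 - 8 = -5)
-10*(-9) + x*55 = -10*(-9) - 5*55 = 90 - 275 = -185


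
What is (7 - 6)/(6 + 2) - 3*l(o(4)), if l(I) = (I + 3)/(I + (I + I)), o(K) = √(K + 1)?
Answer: -7/8 - 3*√5/5 ≈ -2.2166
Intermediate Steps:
o(K) = √(1 + K)
l(I) = (3 + I)/(3*I) (l(I) = (3 + I)/(I + 2*I) = (3 + I)/((3*I)) = (3 + I)*(1/(3*I)) = (3 + I)/(3*I))
(7 - 6)/(6 + 2) - 3*l(o(4)) = (7 - 6)/(6 + 2) - (3 + √(1 + 4))/(√(1 + 4)) = 1/8 - (3 + √5)/(√5) = 1*(⅛) - √5/5*(3 + √5) = ⅛ - √5*(3 + √5)/5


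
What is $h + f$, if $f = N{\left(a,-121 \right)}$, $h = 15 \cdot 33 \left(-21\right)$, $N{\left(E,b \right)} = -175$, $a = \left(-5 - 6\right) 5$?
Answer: $-10570$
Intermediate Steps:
$a = -55$ ($a = \left(-11\right) 5 = -55$)
$h = -10395$ ($h = 495 \left(-21\right) = -10395$)
$f = -175$
$h + f = -10395 - 175 = -10570$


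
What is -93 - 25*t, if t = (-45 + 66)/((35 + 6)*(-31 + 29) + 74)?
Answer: -219/8 ≈ -27.375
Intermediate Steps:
t = -21/8 (t = 21/(41*(-2) + 74) = 21/(-82 + 74) = 21/(-8) = 21*(-1/8) = -21/8 ≈ -2.6250)
-93 - 25*t = -93 - 25*(-21/8) = -93 + 525/8 = -219/8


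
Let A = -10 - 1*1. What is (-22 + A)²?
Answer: 1089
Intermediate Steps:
A = -11 (A = -10 - 1 = -11)
(-22 + A)² = (-22 - 11)² = (-33)² = 1089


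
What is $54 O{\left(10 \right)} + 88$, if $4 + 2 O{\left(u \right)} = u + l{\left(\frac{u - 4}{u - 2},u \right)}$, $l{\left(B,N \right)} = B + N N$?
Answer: $\frac{11881}{4} \approx 2970.3$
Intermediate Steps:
$l{\left(B,N \right)} = B + N^{2}$
$O{\left(u \right)} = -2 + \frac{u}{2} + \frac{u^{2}}{2} + \frac{-4 + u}{2 \left(-2 + u\right)}$ ($O{\left(u \right)} = -2 + \frac{u + \left(\frac{u - 4}{u - 2} + u^{2}\right)}{2} = -2 + \frac{u + \left(\frac{-4 + u}{-2 + u} + u^{2}\right)}{2} = -2 + \frac{u + \left(u^{2} + \frac{-4 + u}{-2 + u}\right)}{2} = -2 + \frac{u + u^{2} + \frac{-4 + u}{-2 + u}}{2} = -2 + \left(\frac{u}{2} + \frac{u^{2}}{2} + \frac{-4 + u}{2 \left(-2 + u\right)}\right) = -2 + \frac{u}{2} + \frac{u^{2}}{2} + \frac{-4 + u}{2 \left(-2 + u\right)}$)
$54 O{\left(10 \right)} + 88 = 54 \frac{4 + 10^{3} - 10^{2} - 50}{2 \left(-2 + 10\right)} + 88 = 54 \frac{4 + 1000 - 100 - 50}{2 \cdot 8} + 88 = 54 \cdot \frac{1}{2} \cdot \frac{1}{8} \left(4 + 1000 - 100 - 50\right) + 88 = 54 \cdot \frac{1}{2} \cdot \frac{1}{8} \cdot 854 + 88 = 54 \cdot \frac{427}{8} + 88 = \frac{11529}{4} + 88 = \frac{11881}{4}$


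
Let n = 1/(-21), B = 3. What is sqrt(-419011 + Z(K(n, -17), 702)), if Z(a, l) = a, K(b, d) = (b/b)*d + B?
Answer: 5*I*sqrt(16761) ≈ 647.32*I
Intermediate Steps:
n = -1/21 ≈ -0.047619
K(b, d) = 3 + d (K(b, d) = (b/b)*d + 3 = 1*d + 3 = d + 3 = 3 + d)
sqrt(-419011 + Z(K(n, -17), 702)) = sqrt(-419011 + (3 - 17)) = sqrt(-419011 - 14) = sqrt(-419025) = 5*I*sqrt(16761)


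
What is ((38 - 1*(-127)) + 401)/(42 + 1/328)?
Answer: 185648/13777 ≈ 13.475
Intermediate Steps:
((38 - 1*(-127)) + 401)/(42 + 1/328) = ((38 + 127) + 401)/(42 + 1/328) = (165 + 401)/(13777/328) = 566*(328/13777) = 185648/13777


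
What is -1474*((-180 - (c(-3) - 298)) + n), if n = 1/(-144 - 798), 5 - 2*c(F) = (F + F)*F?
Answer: -86433886/471 ≈ -1.8351e+5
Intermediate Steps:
c(F) = 5/2 - F² (c(F) = 5/2 - (F + F)*F/2 = 5/2 - 2*F*F/2 = 5/2 - F²)
n = -1/942 (n = 1/(-942) = -1/942 ≈ -0.0010616)
-1474*((-180 - (c(-3) - 298)) + n) = -1474*((-180 - ((5/2 - 1*(-3)²) - 298)) - 1/942) = -1474*((-180 - ((5/2 - 1*9) - 298)) - 1/942) = -1474*((-180 - ((5/2 - 9) - 298)) - 1/942) = -1474*((-180 - (-13/2 - 298)) - 1/942) = -1474*((-180 - 1*(-609/2)) - 1/942) = -1474*((-180 + 609/2) - 1/942) = -1474*(249/2 - 1/942) = -1474*58639/471 = -86433886/471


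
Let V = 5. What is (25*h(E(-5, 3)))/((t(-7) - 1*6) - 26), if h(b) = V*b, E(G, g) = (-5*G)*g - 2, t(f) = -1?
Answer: -9125/33 ≈ -276.52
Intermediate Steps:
E(G, g) = -2 - 5*G*g (E(G, g) = -5*G*g - 2 = -2 - 5*G*g)
h(b) = 5*b
(25*h(E(-5, 3)))/((t(-7) - 1*6) - 26) = (25*(5*(-2 - 5*(-5)*3)))/((-1 - 1*6) - 26) = (25*(5*(-2 + 75)))/((-1 - 6) - 26) = (25*(5*73))/(-7 - 26) = (25*365)/(-33) = 9125*(-1/33) = -9125/33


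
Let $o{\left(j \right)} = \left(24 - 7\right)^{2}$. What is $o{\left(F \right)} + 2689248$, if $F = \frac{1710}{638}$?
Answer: $2689537$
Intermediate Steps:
$F = \frac{855}{319}$ ($F = 1710 \cdot \frac{1}{638} = \frac{855}{319} \approx 2.6803$)
$o{\left(j \right)} = 289$ ($o{\left(j \right)} = 17^{2} = 289$)
$o{\left(F \right)} + 2689248 = 289 + 2689248 = 2689537$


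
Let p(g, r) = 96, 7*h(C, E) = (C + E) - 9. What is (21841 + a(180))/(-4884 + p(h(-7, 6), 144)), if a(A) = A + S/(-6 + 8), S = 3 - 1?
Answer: -1573/342 ≈ -4.5994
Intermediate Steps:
h(C, E) = -9/7 + C/7 + E/7 (h(C, E) = ((C + E) - 9)/7 = (-9 + C + E)/7 = -9/7 + C/7 + E/7)
S = 2
a(A) = 1 + A (a(A) = A + 2/(-6 + 8) = A + 2/2 = A + 2*(½) = A + 1 = 1 + A)
(21841 + a(180))/(-4884 + p(h(-7, 6), 144)) = (21841 + (1 + 180))/(-4884 + 96) = (21841 + 181)/(-4788) = 22022*(-1/4788) = -1573/342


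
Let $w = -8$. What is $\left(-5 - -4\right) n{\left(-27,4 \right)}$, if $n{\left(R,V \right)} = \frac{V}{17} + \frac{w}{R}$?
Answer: $- \frac{244}{459} \approx -0.53159$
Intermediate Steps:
$n{\left(R,V \right)} = - \frac{8}{R} + \frac{V}{17}$ ($n{\left(R,V \right)} = \frac{V}{17} - \frac{8}{R} = - \frac{8}{R} + \frac{V}{17}$)
$\left(-5 - -4\right) n{\left(-27,4 \right)} = \left(-5 - -4\right) \left(- \frac{8}{-27} + \frac{1}{17} \cdot 4\right) = \left(-5 + 4\right) \left(\left(-8\right) \left(- \frac{1}{27}\right) + \frac{4}{17}\right) = - (\frac{8}{27} + \frac{4}{17}) = \left(-1\right) \frac{244}{459} = - \frac{244}{459}$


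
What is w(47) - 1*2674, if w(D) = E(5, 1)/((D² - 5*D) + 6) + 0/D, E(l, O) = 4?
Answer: -1323629/495 ≈ -2674.0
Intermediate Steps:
w(D) = 4/(6 + D² - 5*D) (w(D) = 4/((D² - 5*D) + 6) + 0/D = 4/(6 + D² - 5*D) + 0 = 4/(6 + D² - 5*D))
w(47) - 1*2674 = 4/(6 + 47² - 5*47) - 1*2674 = 4/(6 + 2209 - 235) - 2674 = 4/1980 - 2674 = 4*(1/1980) - 2674 = 1/495 - 2674 = -1323629/495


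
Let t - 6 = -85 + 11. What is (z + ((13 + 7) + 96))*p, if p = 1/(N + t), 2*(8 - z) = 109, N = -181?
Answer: -139/498 ≈ -0.27912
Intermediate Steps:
z = -93/2 (z = 8 - 1/2*109 = 8 - 109/2 = -93/2 ≈ -46.500)
t = -68 (t = 6 + (-85 + 11) = 6 - 74 = -68)
p = -1/249 (p = 1/(-181 - 68) = 1/(-249) = -1/249 ≈ -0.0040161)
(z + ((13 + 7) + 96))*p = (-93/2 + ((13 + 7) + 96))*(-1/249) = (-93/2 + (20 + 96))*(-1/249) = (-93/2 + 116)*(-1/249) = (139/2)*(-1/249) = -139/498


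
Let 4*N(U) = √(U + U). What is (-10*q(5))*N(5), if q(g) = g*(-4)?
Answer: 50*√10 ≈ 158.11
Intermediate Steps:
N(U) = √2*√U/4 (N(U) = √(U + U)/4 = √(2*U)/4 = (√2*√U)/4 = √2*√U/4)
q(g) = -4*g
(-10*q(5))*N(5) = (-(-40)*5)*(√2*√5/4) = (-10*(-20))*(√10/4) = 200*(√10/4) = 50*√10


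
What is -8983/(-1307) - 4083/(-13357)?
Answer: 125322412/17457599 ≈ 7.1787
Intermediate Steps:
-8983/(-1307) - 4083/(-13357) = -8983*(-1/1307) - 4083*(-1/13357) = 8983/1307 + 4083/13357 = 125322412/17457599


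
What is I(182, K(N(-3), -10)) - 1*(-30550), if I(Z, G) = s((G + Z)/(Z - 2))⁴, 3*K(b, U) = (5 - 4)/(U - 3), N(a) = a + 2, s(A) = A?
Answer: 74194978403977373281/2428557824160000 ≈ 30551.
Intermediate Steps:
N(a) = 2 + a
K(b, U) = 1/(3*(-3 + U)) (K(b, U) = ((5 - 4)/(U - 3))/3 = (1/(-3 + U))/3 = 1/(3*(-3 + U)))
I(Z, G) = (G + Z)⁴/(-2 + Z)⁴ (I(Z, G) = ((G + Z)/(Z - 2))⁴ = ((G + Z)/(-2 + Z))⁴ = (G + Z)⁴/(-2 + Z)⁴)
I(182, K(N(-3), -10)) - 1*(-30550) = (1/(3*(-3 - 10)) + 182)⁴/(-2 + 182)⁴ - 1*(-30550) = ((⅓)/(-13) + 182)⁴/180⁴ + 30550 = ((⅓)*(-1/13) + 182)⁴/1049760000 + 30550 = (-1/39 + 182)⁴/1049760000 + 30550 = (7097/39)⁴/1049760000 + 30550 = (1/1049760000)*(2536875889373281/2313441) + 30550 = 2536875889373281/2428557824160000 + 30550 = 74194978403977373281/2428557824160000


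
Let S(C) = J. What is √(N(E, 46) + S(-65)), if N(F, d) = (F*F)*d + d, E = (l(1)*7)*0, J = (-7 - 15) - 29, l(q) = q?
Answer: I*√5 ≈ 2.2361*I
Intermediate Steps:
J = -51 (J = -22 - 29 = -51)
E = 0 (E = (1*7)*0 = 7*0 = 0)
S(C) = -51
N(F, d) = d + d*F² (N(F, d) = F²*d + d = d*F² + d = d + d*F²)
√(N(E, 46) + S(-65)) = √(46*(1 + 0²) - 51) = √(46*(1 + 0) - 51) = √(46*1 - 51) = √(46 - 51) = √(-5) = I*√5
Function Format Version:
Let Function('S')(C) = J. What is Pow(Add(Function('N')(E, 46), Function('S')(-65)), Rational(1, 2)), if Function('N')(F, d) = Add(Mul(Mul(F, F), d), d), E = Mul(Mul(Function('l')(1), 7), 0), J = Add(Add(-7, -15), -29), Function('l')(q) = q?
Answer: Mul(I, Pow(5, Rational(1, 2))) ≈ Mul(2.2361, I)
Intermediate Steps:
J = -51 (J = Add(-22, -29) = -51)
E = 0 (E = Mul(Mul(1, 7), 0) = Mul(7, 0) = 0)
Function('S')(C) = -51
Function('N')(F, d) = Add(d, Mul(d, Pow(F, 2))) (Function('N')(F, d) = Add(Mul(Pow(F, 2), d), d) = Add(Mul(d, Pow(F, 2)), d) = Add(d, Mul(d, Pow(F, 2))))
Pow(Add(Function('N')(E, 46), Function('S')(-65)), Rational(1, 2)) = Pow(Add(Mul(46, Add(1, Pow(0, 2))), -51), Rational(1, 2)) = Pow(Add(Mul(46, Add(1, 0)), -51), Rational(1, 2)) = Pow(Add(Mul(46, 1), -51), Rational(1, 2)) = Pow(Add(46, -51), Rational(1, 2)) = Pow(-5, Rational(1, 2)) = Mul(I, Pow(5, Rational(1, 2)))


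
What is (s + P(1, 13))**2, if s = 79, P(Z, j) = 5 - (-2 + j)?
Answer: 5329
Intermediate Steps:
P(Z, j) = 7 - j (P(Z, j) = 5 + (2 - j) = 7 - j)
(s + P(1, 13))**2 = (79 + (7 - 1*13))**2 = (79 + (7 - 13))**2 = (79 - 6)**2 = 73**2 = 5329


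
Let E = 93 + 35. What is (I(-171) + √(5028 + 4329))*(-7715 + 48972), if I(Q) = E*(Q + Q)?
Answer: -1806066432 + 41257*√9357 ≈ -1.8021e+9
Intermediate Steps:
E = 128
I(Q) = 256*Q (I(Q) = 128*(Q + Q) = 128*(2*Q) = 256*Q)
(I(-171) + √(5028 + 4329))*(-7715 + 48972) = (256*(-171) + √(5028 + 4329))*(-7715 + 48972) = (-43776 + √9357)*41257 = -1806066432 + 41257*√9357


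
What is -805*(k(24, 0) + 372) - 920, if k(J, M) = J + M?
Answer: -319700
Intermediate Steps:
-805*(k(24, 0) + 372) - 920 = -805*((24 + 0) + 372) - 920 = -805*(24 + 372) - 920 = -805*396 - 920 = -318780 - 920 = -319700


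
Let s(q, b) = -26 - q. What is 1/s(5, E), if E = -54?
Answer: -1/31 ≈ -0.032258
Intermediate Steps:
1/s(5, E) = 1/(-26 - 1*5) = 1/(-26 - 5) = 1/(-31) = -1/31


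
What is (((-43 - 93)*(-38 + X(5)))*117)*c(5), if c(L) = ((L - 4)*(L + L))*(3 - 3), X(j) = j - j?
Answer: 0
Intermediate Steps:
X(j) = 0
c(L) = 0 (c(L) = ((-4 + L)*(2*L))*0 = (2*L*(-4 + L))*0 = 0)
(((-43 - 93)*(-38 + X(5)))*117)*c(5) = (((-43 - 93)*(-38 + 0))*117)*0 = (-136*(-38)*117)*0 = (5168*117)*0 = 604656*0 = 0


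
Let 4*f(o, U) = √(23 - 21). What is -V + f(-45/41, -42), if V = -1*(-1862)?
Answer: -1862 + √2/4 ≈ -1861.6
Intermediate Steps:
V = 1862
f(o, U) = √2/4 (f(o, U) = √(23 - 21)/4 = √2/4)
-V + f(-45/41, -42) = -1*1862 + √2/4 = -1862 + √2/4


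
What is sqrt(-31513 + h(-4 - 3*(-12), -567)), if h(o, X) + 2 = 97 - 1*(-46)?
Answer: 2*I*sqrt(7843) ≈ 177.12*I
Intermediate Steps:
h(o, X) = 141 (h(o, X) = -2 + (97 - 1*(-46)) = -2 + (97 + 46) = -2 + 143 = 141)
sqrt(-31513 + h(-4 - 3*(-12), -567)) = sqrt(-31513 + 141) = sqrt(-31372) = 2*I*sqrt(7843)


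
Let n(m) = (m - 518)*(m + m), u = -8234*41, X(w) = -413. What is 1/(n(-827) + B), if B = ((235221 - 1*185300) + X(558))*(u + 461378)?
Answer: 1/6130522902 ≈ 1.6312e-10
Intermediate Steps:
u = -337594
n(m) = 2*m*(-518 + m) (n(m) = (-518 + m)*(2*m) = 2*m*(-518 + m))
B = 6128298272 (B = ((235221 - 1*185300) - 413)*(-337594 + 461378) = ((235221 - 185300) - 413)*123784 = (49921 - 413)*123784 = 49508*123784 = 6128298272)
1/(n(-827) + B) = 1/(2*(-827)*(-518 - 827) + 6128298272) = 1/(2*(-827)*(-1345) + 6128298272) = 1/(2224630 + 6128298272) = 1/6130522902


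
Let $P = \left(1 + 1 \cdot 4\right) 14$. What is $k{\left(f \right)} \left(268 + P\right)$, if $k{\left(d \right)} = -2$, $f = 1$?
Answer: $-676$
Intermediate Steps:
$P = 70$ ($P = \left(1 + 4\right) 14 = 5 \cdot 14 = 70$)
$k{\left(f \right)} \left(268 + P\right) = - 2 \left(268 + 70\right) = \left(-2\right) 338 = -676$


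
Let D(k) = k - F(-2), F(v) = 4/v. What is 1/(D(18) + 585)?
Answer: 1/605 ≈ 0.0016529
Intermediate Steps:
D(k) = 2 + k (D(k) = k - 4/(-2) = k - 4*(-1)/2 = k - 1*(-2) = k + 2 = 2 + k)
1/(D(18) + 585) = 1/((2 + 18) + 585) = 1/(20 + 585) = 1/605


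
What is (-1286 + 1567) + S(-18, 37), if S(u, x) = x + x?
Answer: 355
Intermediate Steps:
S(u, x) = 2*x
(-1286 + 1567) + S(-18, 37) = (-1286 + 1567) + 2*37 = 281 + 74 = 355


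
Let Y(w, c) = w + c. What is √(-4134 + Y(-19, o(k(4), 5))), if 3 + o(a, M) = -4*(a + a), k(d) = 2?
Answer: 2*I*√1043 ≈ 64.591*I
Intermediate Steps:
o(a, M) = -3 - 8*a (o(a, M) = -3 - 4*(a + a) = -3 - 8*a)
Y(w, c) = c + w
√(-4134 + Y(-19, o(k(4), 5))) = √(-4134 + ((-3 - 8*2) - 19)) = √(-4134 + ((-3 - 16) - 19)) = √(-4134 + (-19 - 19)) = √(-4134 - 38) = √(-4172) = 2*I*√1043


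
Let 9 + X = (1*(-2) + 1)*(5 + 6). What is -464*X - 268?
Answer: 9012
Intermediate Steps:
X = -20 (X = -9 + (1*(-2) + 1)*(5 + 6) = -9 + (-2 + 1)*11 = -9 - 1*11 = -9 - 11 = -20)
-464*X - 268 = -464*(-20) - 268 = 9280 - 268 = 9012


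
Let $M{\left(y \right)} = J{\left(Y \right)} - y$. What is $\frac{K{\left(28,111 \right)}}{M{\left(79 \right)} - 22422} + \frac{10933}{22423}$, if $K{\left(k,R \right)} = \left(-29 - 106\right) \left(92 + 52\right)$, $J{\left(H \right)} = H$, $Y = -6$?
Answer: $\frac{681972151}{504674461} \approx 1.3513$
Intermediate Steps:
$M{\left(y \right)} = -6 - y$
$K{\left(k,R \right)} = -19440$ ($K{\left(k,R \right)} = \left(-29 - 106\right) 144 = \left(-135\right) 144 = -19440$)
$\frac{K{\left(28,111 \right)}}{M{\left(79 \right)} - 22422} + \frac{10933}{22423} = - \frac{19440}{\left(-6 - 79\right) - 22422} + \frac{10933}{22423} = - \frac{19440}{\left(-6 - 79\right) - 22422} + 10933 \cdot \frac{1}{22423} = - \frac{19440}{-85 - 22422} + \frac{10933}{22423} = - \frac{19440}{-22507} + \frac{10933}{22423} = \left(-19440\right) \left(- \frac{1}{22507}\right) + \frac{10933}{22423} = \frac{19440}{22507} + \frac{10933}{22423} = \frac{681972151}{504674461}$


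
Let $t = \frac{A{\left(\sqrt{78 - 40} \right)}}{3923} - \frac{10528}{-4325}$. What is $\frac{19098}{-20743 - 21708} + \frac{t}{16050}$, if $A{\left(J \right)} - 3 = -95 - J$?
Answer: $- \frac{2599514994563128}{5780127072193125} - \frac{\sqrt{38}}{62964150} \approx -0.44973$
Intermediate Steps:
$A{\left(J \right)} = -92 - J$ ($A{\left(J \right)} = 3 - \left(95 + J\right) = -92 - J$)
$t = \frac{40903444}{16966975} - \frac{\sqrt{38}}{3923}$ ($t = \frac{-92 - \sqrt{78 - 40}}{3923} - \frac{10528}{-4325} = \left(-92 - \sqrt{38}\right) \frac{1}{3923} - - \frac{10528}{4325} = \left(- \frac{92}{3923} - \frac{\sqrt{38}}{3923}\right) + \frac{10528}{4325} = \frac{40903444}{16966975} - \frac{\sqrt{38}}{3923} \approx 2.4092$)
$\frac{19098}{-20743 - 21708} + \frac{t}{16050} = \frac{19098}{-20743 - 21708} + \frac{\frac{40903444}{16966975} - \frac{\sqrt{38}}{3923}}{16050} = \frac{19098}{-20743 - 21708} + \left(\frac{40903444}{16966975} - \frac{\sqrt{38}}{3923}\right) \frac{1}{16050} = \frac{19098}{-42451} + \left(\frac{20451722}{136159974375} - \frac{\sqrt{38}}{62964150}\right) = 19098 \left(- \frac{1}{42451}\right) + \left(\frac{20451722}{136159974375} - \frac{\sqrt{38}}{62964150}\right) = - \frac{19098}{42451} + \left(\frac{20451722}{136159974375} - \frac{\sqrt{38}}{62964150}\right) = - \frac{2599514994563128}{5780127072193125} - \frac{\sqrt{38}}{62964150}$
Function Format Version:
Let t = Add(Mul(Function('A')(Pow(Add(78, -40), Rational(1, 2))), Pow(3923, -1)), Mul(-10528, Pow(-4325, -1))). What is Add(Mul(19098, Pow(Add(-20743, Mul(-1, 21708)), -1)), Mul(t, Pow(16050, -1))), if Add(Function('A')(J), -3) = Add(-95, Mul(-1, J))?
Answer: Add(Rational(-2599514994563128, 5780127072193125), Mul(Rational(-1, 62964150), Pow(38, Rational(1, 2)))) ≈ -0.44973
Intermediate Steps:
Function('A')(J) = Add(-92, Mul(-1, J)) (Function('A')(J) = Add(3, Add(-95, Mul(-1, J))) = Add(-92, Mul(-1, J)))
t = Add(Rational(40903444, 16966975), Mul(Rational(-1, 3923), Pow(38, Rational(1, 2)))) (t = Add(Mul(Add(-92, Mul(-1, Pow(Add(78, -40), Rational(1, 2)))), Pow(3923, -1)), Mul(-10528, Pow(-4325, -1))) = Add(Mul(Add(-92, Mul(-1, Pow(38, Rational(1, 2)))), Rational(1, 3923)), Mul(-10528, Rational(-1, 4325))) = Add(Add(Rational(-92, 3923), Mul(Rational(-1, 3923), Pow(38, Rational(1, 2)))), Rational(10528, 4325)) = Add(Rational(40903444, 16966975), Mul(Rational(-1, 3923), Pow(38, Rational(1, 2)))) ≈ 2.4092)
Add(Mul(19098, Pow(Add(-20743, Mul(-1, 21708)), -1)), Mul(t, Pow(16050, -1))) = Add(Mul(19098, Pow(Add(-20743, Mul(-1, 21708)), -1)), Mul(Add(Rational(40903444, 16966975), Mul(Rational(-1, 3923), Pow(38, Rational(1, 2)))), Pow(16050, -1))) = Add(Mul(19098, Pow(Add(-20743, -21708), -1)), Mul(Add(Rational(40903444, 16966975), Mul(Rational(-1, 3923), Pow(38, Rational(1, 2)))), Rational(1, 16050))) = Add(Mul(19098, Pow(-42451, -1)), Add(Rational(20451722, 136159974375), Mul(Rational(-1, 62964150), Pow(38, Rational(1, 2))))) = Add(Mul(19098, Rational(-1, 42451)), Add(Rational(20451722, 136159974375), Mul(Rational(-1, 62964150), Pow(38, Rational(1, 2))))) = Add(Rational(-19098, 42451), Add(Rational(20451722, 136159974375), Mul(Rational(-1, 62964150), Pow(38, Rational(1, 2))))) = Add(Rational(-2599514994563128, 5780127072193125), Mul(Rational(-1, 62964150), Pow(38, Rational(1, 2))))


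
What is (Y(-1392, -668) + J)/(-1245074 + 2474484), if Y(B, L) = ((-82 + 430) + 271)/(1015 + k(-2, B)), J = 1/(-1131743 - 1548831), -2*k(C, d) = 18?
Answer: 82963715/165764881411402 ≈ 5.0049e-7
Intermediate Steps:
k(C, d) = -9 (k(C, d) = -1/2*18 = -9)
J = -1/2680574 (J = 1/(-2680574) = -1/2680574 ≈ -3.7305e-7)
Y(B, L) = 619/1006 (Y(B, L) = ((-82 + 430) + 271)/(1015 - 9) = (348 + 271)/1006 = 619*(1/1006) = 619/1006)
(Y(-1392, -668) + J)/(-1245074 + 2474484) = (619/1006 - 1/2680574)/(-1245074 + 2474484) = (414818575/674164361)/1229410 = (414818575/674164361)*(1/1229410) = 82963715/165764881411402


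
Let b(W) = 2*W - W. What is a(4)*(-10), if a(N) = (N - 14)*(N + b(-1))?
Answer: 300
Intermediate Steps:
b(W) = W
a(N) = (-1 + N)*(-14 + N) (a(N) = (N - 14)*(N - 1) = (-14 + N)*(-1 + N) = (-1 + N)*(-14 + N))
a(4)*(-10) = (14 + 4**2 - 15*4)*(-10) = (14 + 16 - 60)*(-10) = -30*(-10) = 300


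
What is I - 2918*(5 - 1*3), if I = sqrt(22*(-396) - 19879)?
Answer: -5836 + I*sqrt(28591) ≈ -5836.0 + 169.09*I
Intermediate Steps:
I = I*sqrt(28591) (I = sqrt(-8712 - 19879) = sqrt(-28591) = I*sqrt(28591) ≈ 169.09*I)
I - 2918*(5 - 1*3) = I*sqrt(28591) - 2918*(5 - 1*3) = I*sqrt(28591) - 2918*(5 - 3) = I*sqrt(28591) - 2918*2 = I*sqrt(28591) - 1*5836 = I*sqrt(28591) - 5836 = -5836 + I*sqrt(28591)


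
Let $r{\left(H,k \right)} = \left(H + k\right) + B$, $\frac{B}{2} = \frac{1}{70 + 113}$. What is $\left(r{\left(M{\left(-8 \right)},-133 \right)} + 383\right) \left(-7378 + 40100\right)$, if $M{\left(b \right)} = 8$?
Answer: $\frac{1545001952}{183} \approx 8.4426 \cdot 10^{6}$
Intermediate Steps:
$B = \frac{2}{183}$ ($B = \frac{2}{70 + 113} = \frac{2}{183} \approx 0.010929$)
$r{\left(H,k \right)} = \frac{2}{183} + H + k$ ($r{\left(H,k \right)} = \left(H + k\right) + \frac{2}{183} = \frac{2}{183} + H + k$)
$\left(r{\left(M{\left(-8 \right)},-133 \right)} + 383\right) \left(-7378 + 40100\right) = \left(\left(\frac{2}{183} + 8 - 133\right) + 383\right) \left(-7378 + 40100\right) = \left(- \frac{22873}{183} + 383\right) 32722 = \frac{47216}{183} \cdot 32722 = \frac{1545001952}{183}$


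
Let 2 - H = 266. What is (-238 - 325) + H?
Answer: -827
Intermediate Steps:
H = -264 (H = 2 - 1*266 = 2 - 266 = -264)
(-238 - 325) + H = (-238 - 325) - 264 = -563 - 264 = -827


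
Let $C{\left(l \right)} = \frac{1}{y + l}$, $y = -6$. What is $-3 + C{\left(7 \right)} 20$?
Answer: $17$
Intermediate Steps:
$C{\left(l \right)} = \frac{1}{-6 + l}$
$-3 + C{\left(7 \right)} 20 = -3 + \frac{1}{-6 + 7} \cdot 20 = -3 + 1^{-1} \cdot 20 = -3 + 1 \cdot 20 = -3 + 20 = 17$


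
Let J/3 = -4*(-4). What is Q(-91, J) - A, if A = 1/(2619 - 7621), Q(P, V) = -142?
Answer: -710283/5002 ≈ -142.00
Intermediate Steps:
J = 48 (J = 3*(-4*(-4)) = 3*16 = 48)
A = -1/5002 (A = 1/(-5002) = -1/5002 ≈ -0.00019992)
Q(-91, J) - A = -142 - 1*(-1/5002) = -142 + 1/5002 = -710283/5002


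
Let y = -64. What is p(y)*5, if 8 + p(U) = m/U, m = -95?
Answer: -2085/64 ≈ -32.578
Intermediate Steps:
p(U) = -8 - 95/U
p(y)*5 = (-8 - 95/(-64))*5 = (-8 - 95*(-1/64))*5 = (-8 + 95/64)*5 = -417/64*5 = -2085/64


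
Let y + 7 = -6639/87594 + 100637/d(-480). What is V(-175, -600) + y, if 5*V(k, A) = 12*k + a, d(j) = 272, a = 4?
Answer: -1117554593/19854640 ≈ -56.287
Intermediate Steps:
V(k, A) = 4/5 + 12*k/5 (V(k, A) = (12*k + 4)/5 = (4 + 12*k)/5 = 4/5 + 12*k/5)
y = 1441102099/3970928 (y = -7 + (-6639/87594 + 100637/272) = -7 + (-6639*1/87594 + 100637*(1/272)) = -7 + (-2213/29198 + 100637/272) = -7 + 1468898595/3970928 = 1441102099/3970928 ≈ 362.91)
V(-175, -600) + y = (4/5 + (12/5)*(-175)) + 1441102099/3970928 = (4/5 - 420) + 1441102099/3970928 = -2096/5 + 1441102099/3970928 = -1117554593/19854640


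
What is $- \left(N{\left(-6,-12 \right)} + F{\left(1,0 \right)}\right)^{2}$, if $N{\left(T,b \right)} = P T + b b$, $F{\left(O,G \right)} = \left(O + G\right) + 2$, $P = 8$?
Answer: $-9801$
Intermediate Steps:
$F{\left(O,G \right)} = 2 + G + O$ ($F{\left(O,G \right)} = \left(G + O\right) + 2 = 2 + G + O$)
$N{\left(T,b \right)} = b^{2} + 8 T$ ($N{\left(T,b \right)} = 8 T + b b = 8 T + b^{2} = b^{2} + 8 T$)
$- \left(N{\left(-6,-12 \right)} + F{\left(1,0 \right)}\right)^{2} = - \left(\left(\left(-12\right)^{2} + 8 \left(-6\right)\right) + \left(2 + 0 + 1\right)\right)^{2} = - \left(\left(144 - 48\right) + 3\right)^{2} = - \left(96 + 3\right)^{2} = - 99^{2} = \left(-1\right) 9801 = -9801$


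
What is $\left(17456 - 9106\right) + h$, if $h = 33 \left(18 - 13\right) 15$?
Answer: $10825$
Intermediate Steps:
$h = 2475$ ($h = 33 \cdot 5 \cdot 15 = 165 \cdot 15 = 2475$)
$\left(17456 - 9106\right) + h = \left(17456 - 9106\right) + 2475 = 8350 + 2475 = 10825$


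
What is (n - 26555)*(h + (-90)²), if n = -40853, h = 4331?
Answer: -837948848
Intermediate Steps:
(n - 26555)*(h + (-90)²) = (-40853 - 26555)*(4331 + (-90)²) = -67408*(4331 + 8100) = -67408*12431 = -837948848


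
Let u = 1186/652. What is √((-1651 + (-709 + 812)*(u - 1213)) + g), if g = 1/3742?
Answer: 2*I*√2939130976130058/304973 ≈ 355.53*I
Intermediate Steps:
u = 593/326 (u = 1186*(1/652) = 593/326 ≈ 1.8190)
g = 1/3742 ≈ 0.00026724
√((-1651 + (-709 + 812)*(u - 1213)) + g) = √((-1651 + (-709 + 812)*(593/326 - 1213)) + 1/3742) = √((-1651 + 103*(-394845/326)) + 1/3742) = √((-1651 - 40669035/326) + 1/3742) = √(-41207261/326 + 1/3742) = √(-38549392584/304973) = 2*I*√2939130976130058/304973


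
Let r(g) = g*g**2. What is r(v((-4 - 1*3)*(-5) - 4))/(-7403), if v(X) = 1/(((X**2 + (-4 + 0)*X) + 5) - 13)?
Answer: -1/4217657806967 ≈ -2.3710e-13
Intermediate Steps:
v(X) = 1/(-8 + X**2 - 4*X) (v(X) = 1/(((X**2 - 4*X) + 5) - 13) = 1/((5 + X**2 - 4*X) - 13) = 1/(-8 + X**2 - 4*X))
r(g) = g**3
r(v((-4 - 1*3)*(-5) - 4))/(-7403) = (1/(-8 + ((-4 - 1*3)*(-5) - 4)**2 - 4*((-4 - 1*3)*(-5) - 4)))**3/(-7403) = (1/(-8 + ((-4 - 3)*(-5) - 4)**2 - 4*((-4 - 3)*(-5) - 4)))**3*(-1/7403) = (1/(-8 + (-7*(-5) - 4)**2 - 4*(-7*(-5) - 4)))**3*(-1/7403) = (1/(-8 + (35 - 4)**2 - 4*(35 - 4)))**3*(-1/7403) = (1/(-8 + 31**2 - 4*31))**3*(-1/7403) = (1/(-8 + 961 - 124))**3*(-1/7403) = (1/829)**3*(-1/7403) = (1/569722789)*(-1/7403) = -1/4217657806967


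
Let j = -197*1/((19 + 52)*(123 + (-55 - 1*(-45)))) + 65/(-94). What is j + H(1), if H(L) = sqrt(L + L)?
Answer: -540013/754162 + sqrt(2) ≈ 0.69817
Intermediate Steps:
H(L) = sqrt(2)*sqrt(L) (H(L) = sqrt(2*L) = sqrt(2)*sqrt(L))
j = -540013/754162 (j = -197*1/(71*(123 + (-55 + 45))) + 65*(-1/94) = -197*1/(71*(123 - 10)) - 65/94 = -197/(113*71) - 65/94 = -197/8023 - 65/94 = -540013/754162 ≈ -0.71604)
j + H(1) = -540013/754162 + sqrt(2)*sqrt(1) = -540013/754162 + sqrt(2)*1 = -540013/754162 + sqrt(2)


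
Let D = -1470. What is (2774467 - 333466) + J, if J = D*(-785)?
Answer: 3594951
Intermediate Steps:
J = 1153950 (J = -1470*(-785) = 1153950)
(2774467 - 333466) + J = (2774467 - 333466) + 1153950 = 2441001 + 1153950 = 3594951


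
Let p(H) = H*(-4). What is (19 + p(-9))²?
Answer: 3025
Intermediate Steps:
p(H) = -4*H
(19 + p(-9))² = (19 - 4*(-9))² = (19 + 36)² = 55² = 3025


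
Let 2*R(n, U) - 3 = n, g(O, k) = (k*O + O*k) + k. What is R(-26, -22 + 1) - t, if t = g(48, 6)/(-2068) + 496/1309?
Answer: -713512/61523 ≈ -11.597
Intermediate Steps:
g(O, k) = k + 2*O*k (g(O, k) = (O*k + O*k) + k = 2*O*k + k = k + 2*O*k)
R(n, U) = 3/2 + n/2
t = 11995/123046 (t = (6*(1 + 2*48))/(-2068) + 496/1309 = (6*(1 + 96))*(-1/2068) + 496*(1/1309) = (6*97)*(-1/2068) + 496/1309 = 582*(-1/2068) + 496/1309 = -291/1034 + 496/1309 = 11995/123046 ≈ 0.097484)
R(-26, -22 + 1) - t = (3/2 + (1/2)*(-26)) - 1*11995/123046 = (3/2 - 13) - 11995/123046 = -23/2 - 11995/123046 = -713512/61523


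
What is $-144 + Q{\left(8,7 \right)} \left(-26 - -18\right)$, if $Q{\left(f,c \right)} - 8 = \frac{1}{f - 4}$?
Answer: $-210$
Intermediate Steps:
$Q{\left(f,c \right)} = 8 + \frac{1}{-4 + f}$ ($Q{\left(f,c \right)} = 8 + \frac{1}{f - 4} = 8 + \frac{1}{-4 + f}$)
$-144 + Q{\left(8,7 \right)} \left(-26 - -18\right) = -144 + \frac{-31 + 8 \cdot 8}{-4 + 8} \left(-26 - -18\right) = -144 + \frac{-31 + 64}{4} \left(-26 + 18\right) = -144 + \frac{1}{4} \cdot 33 \left(-8\right) = -144 + \frac{33}{4} \left(-8\right) = -144 - 66 = -210$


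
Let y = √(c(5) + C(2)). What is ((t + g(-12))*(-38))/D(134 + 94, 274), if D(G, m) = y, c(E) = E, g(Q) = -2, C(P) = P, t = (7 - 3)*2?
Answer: -228*√7/7 ≈ -86.176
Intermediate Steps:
t = 8 (t = 4*2 = 8)
y = √7 (y = √(5 + 2) = √7 ≈ 2.6458)
D(G, m) = √7
((t + g(-12))*(-38))/D(134 + 94, 274) = ((8 - 2)*(-38))/(√7) = (6*(-38))*(√7/7) = -228*√7/7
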